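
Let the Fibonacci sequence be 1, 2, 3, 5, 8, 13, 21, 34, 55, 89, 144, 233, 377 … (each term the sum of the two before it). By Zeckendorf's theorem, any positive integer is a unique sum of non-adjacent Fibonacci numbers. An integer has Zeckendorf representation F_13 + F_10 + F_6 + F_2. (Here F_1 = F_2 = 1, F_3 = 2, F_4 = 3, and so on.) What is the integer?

297

F_13 + F_10 + F_6 + F_2 = 233 + 55 + 8 + 1 = 297.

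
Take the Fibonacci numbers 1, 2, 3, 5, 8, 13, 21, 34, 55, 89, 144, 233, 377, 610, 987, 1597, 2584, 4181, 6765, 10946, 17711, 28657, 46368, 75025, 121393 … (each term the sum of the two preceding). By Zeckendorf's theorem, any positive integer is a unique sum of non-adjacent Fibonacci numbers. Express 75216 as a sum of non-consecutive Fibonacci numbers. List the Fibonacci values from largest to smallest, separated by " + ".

75025 + 144 + 34 + 13

Greedy algorithm:
75216: greatest Fibonacci not exceeding it is 75025, leaving 191
191: greatest Fibonacci not exceeding it is 144, leaving 47
47: greatest Fibonacci not exceeding it is 34, leaving 13
13: greatest Fibonacci not exceeding it is 13, leaving 0
So 75216 = 75025 + 144 + 34 + 13, with no two terms consecutive in the sequence.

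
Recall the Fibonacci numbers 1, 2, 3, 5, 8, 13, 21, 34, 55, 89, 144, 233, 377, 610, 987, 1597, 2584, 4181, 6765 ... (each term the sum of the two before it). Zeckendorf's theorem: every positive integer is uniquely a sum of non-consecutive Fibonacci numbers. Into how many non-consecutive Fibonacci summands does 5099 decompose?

7

Repeatedly subtract the largest Fibonacci number that fits:
take 4181 (≤ 5099); 5099 − 4181 = 918
take 610 (≤ 918); 918 − 610 = 308
take 233 (≤ 308); 308 − 233 = 75
take 55 (≤ 75); 75 − 55 = 20
take 13 (≤ 20); 20 − 13 = 7
take 5 (≤ 7); 7 − 5 = 2
take 2 (≤ 2); 2 − 2 = 0
5099 = 4181 + 610 + 233 + 55 + 13 + 5 + 2, which has 7 terms.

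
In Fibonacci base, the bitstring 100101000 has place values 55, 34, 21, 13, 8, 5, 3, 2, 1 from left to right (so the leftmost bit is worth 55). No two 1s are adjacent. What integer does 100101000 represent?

73

Summing the place values of the 1 bits: 55 + 13 + 5 = 73.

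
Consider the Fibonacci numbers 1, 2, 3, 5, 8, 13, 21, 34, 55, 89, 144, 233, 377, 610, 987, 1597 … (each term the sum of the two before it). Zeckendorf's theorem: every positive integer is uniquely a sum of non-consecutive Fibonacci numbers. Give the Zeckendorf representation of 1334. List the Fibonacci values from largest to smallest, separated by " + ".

987 + 233 + 89 + 21 + 3 + 1

take 987 (≤ 1334); 1334 − 987 = 347
take 233 (≤ 347); 347 − 233 = 114
take 89 (≤ 114); 114 − 89 = 25
take 21 (≤ 25); 25 − 21 = 4
take 3 (≤ 4); 4 − 3 = 1
take 1 (≤ 1); 1 − 1 = 0
So 1334 = 987 + 233 + 89 + 21 + 3 + 1, with no two terms consecutive in the sequence.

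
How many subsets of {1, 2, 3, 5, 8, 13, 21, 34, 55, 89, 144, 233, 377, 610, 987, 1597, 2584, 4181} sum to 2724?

16

Starting from the Zeckendorf form and repeatedly splitting a term F_k into F_{k−1} + F_{k−2} (when neither is already used) reaches every representation.
2724 = 2584+89+34+13+3+1 = 2584+89+34+8+5+3+1 = 1597+987+89+34+13+3+1 = 2584+89+21+13+8+5+3+1 = 1597+987+89+34+8+5+3+1 = … (11 more), for 16 in all.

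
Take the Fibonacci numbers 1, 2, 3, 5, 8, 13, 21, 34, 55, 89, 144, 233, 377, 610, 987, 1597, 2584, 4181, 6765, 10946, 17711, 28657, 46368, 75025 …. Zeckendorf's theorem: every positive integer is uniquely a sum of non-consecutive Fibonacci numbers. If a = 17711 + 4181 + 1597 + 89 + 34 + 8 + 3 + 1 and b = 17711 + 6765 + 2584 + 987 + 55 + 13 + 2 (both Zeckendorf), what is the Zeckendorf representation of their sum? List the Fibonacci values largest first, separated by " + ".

46368 + 4181 + 987 + 144 + 55 + 5 + 1

The two numbers are 23624 and 28117, so their sum is 51741.
Greedily peel off the largest Fibonacci term at each step:
46368 ≤ 51741 < 75025, so take 46368; remainder 5373
4181 ≤ 5373 < 6765, so take 4181; remainder 1192
987 ≤ 1192 < 1597, so take 987; remainder 205
144 ≤ 205 < 233, so take 144; remainder 61
55 ≤ 61 < 89, so take 55; remainder 6
5 ≤ 6 < 8, so take 5; remainder 1
1 ≤ 1 < 2, so take 1; remainder 0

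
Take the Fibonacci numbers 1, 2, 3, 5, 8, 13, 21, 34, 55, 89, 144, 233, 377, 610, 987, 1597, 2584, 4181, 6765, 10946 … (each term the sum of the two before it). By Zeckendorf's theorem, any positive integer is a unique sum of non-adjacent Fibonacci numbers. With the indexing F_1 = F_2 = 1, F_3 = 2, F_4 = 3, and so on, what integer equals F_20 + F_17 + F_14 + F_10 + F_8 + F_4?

8818

F_20 + F_17 + F_14 + F_10 + F_8 + F_4 = 6765 + 1597 + 377 + 55 + 21 + 3 = 8818.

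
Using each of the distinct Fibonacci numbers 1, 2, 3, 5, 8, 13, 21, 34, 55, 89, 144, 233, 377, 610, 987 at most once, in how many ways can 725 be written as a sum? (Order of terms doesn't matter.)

Starting from the Zeckendorf form and repeatedly splitting a term F_k into F_{k−1} + F_{k−2} (when neither is already used) reaches every representation.
725 = 610+89+21+5 = 610+89+21+3+2 = 610+89+13+8+5 = … (17 more), for 20 in all.

20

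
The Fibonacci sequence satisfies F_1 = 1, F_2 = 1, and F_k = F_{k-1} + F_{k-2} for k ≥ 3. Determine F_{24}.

46368

Iterating the recurrence up to F_{19} = 4181 and F_{18} = 2584:
F_{20} = F_{19} + F_{18} = 4181 + 2584 = 6765
F_{21} = F_{20} + F_{19} = 6765 + 4181 = 10946
F_{22} = F_{21} + F_{20} = 10946 + 6765 = 17711
F_{23} = F_{22} + F_{21} = 17711 + 10946 = 28657
F_{24} = F_{23} + F_{22} = 28657 + 17711 = 46368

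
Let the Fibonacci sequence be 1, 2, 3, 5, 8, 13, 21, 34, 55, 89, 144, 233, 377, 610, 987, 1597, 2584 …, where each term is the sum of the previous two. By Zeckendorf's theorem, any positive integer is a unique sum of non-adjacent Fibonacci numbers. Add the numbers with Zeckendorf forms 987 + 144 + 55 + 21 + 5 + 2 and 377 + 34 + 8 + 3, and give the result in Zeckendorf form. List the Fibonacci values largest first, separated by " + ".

The two numbers are 1214 and 422, so their sum is 1636.
1636: greatest Fibonacci not exceeding it is 1597, leaving 39
39: greatest Fibonacci not exceeding it is 34, leaving 5
5: greatest Fibonacci not exceeding it is 5, leaving 0

1597 + 34 + 5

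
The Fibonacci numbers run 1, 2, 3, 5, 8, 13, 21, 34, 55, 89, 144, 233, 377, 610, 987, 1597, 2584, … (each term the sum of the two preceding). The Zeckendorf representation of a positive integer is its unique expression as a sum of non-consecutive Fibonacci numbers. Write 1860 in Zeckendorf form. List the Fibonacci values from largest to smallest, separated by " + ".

Repeatedly subtract the largest Fibonacci number that fits:
1860 − 1597 = 263
263 − 233 = 30
30 − 21 = 9
9 − 8 = 1
1 − 1 = 0
So 1860 = 1597 + 233 + 21 + 8 + 1, with no two terms consecutive in the sequence.

1597 + 233 + 21 + 8 + 1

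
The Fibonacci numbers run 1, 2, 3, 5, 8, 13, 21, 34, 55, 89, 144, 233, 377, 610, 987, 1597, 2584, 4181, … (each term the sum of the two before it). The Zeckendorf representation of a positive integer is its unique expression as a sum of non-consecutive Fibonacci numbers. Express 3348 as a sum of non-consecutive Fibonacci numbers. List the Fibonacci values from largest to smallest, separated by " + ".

2584 + 610 + 144 + 8 + 2

Greedily peel off the largest Fibonacci term at each step:
3348 − 2584 = 764
764 − 610 = 154
154 − 144 = 10
10 − 8 = 2
2 − 2 = 0
So 3348 = 2584 + 610 + 144 + 8 + 2, with no two terms consecutive in the sequence.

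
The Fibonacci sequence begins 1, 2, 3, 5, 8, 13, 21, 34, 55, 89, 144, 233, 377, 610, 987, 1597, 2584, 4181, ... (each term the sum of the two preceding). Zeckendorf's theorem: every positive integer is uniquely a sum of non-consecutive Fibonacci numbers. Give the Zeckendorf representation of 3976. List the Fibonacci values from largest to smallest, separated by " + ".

Repeatedly subtract the largest Fibonacci number that fits:
subtract 2584 from 3976: 1392 remains
subtract 987 from 1392: 405 remains
subtract 377 from 405: 28 remains
subtract 21 from 28: 7 remains
subtract 5 from 7: 2 remains
subtract 2 from 2: 0 remains
So 3976 = 2584 + 987 + 377 + 21 + 5 + 2, with no two terms consecutive in the sequence.

2584 + 987 + 377 + 21 + 5 + 2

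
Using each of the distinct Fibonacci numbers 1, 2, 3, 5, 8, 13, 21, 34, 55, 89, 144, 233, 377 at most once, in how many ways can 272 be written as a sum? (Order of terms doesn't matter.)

13

Starting from the Zeckendorf form and repeatedly splitting a term F_k into F_{k−1} + F_{k−2} (when neither is already used) reaches every representation.
272 = 233+34+5 = 233+34+3+2 = 233+21+13+5 = … (10 more), for 13 in all.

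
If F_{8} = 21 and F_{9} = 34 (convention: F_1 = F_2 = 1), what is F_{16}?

987

By the doubling identity F_{2k} = F_k(2F_{k+1} − F_k): F_{16} = 21·(2·34 − 21) = 21·47 = 987.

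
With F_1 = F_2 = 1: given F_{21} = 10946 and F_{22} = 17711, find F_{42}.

267914296

By the doubling identity F_{2k} = F_k(2F_{k+1} − F_k): F_{42} = 10946·(2·17711 − 10946) = 10946·24476 = 267914296.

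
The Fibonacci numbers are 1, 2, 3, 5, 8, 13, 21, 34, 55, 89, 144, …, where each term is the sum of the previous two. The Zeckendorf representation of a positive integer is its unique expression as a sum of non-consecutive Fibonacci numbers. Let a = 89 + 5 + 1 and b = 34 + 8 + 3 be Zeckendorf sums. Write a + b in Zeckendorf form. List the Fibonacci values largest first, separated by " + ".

The two numbers are 95 and 45, so their sum is 140.
89 ≤ 140 < 144, so take 89; remainder 51
34 ≤ 51 < 55, so take 34; remainder 17
13 ≤ 17 < 21, so take 13; remainder 4
3 ≤ 4 < 5, so take 3; remainder 1
1 ≤ 1 < 2, so take 1; remainder 0

89 + 34 + 13 + 3 + 1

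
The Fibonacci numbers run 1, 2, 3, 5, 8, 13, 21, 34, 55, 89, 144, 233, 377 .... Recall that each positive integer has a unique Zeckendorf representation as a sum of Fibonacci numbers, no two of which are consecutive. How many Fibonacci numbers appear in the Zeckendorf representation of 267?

2

Repeatedly subtract the largest Fibonacci number that fits:
267 − 233 = 34
34 − 34 = 0
267 = 233 + 34, which has 2 terms.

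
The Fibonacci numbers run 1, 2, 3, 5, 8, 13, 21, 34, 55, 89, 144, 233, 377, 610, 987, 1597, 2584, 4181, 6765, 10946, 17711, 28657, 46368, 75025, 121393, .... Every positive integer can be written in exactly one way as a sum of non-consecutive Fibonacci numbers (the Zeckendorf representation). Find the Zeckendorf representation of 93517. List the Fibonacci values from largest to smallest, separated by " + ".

75025 + 17711 + 610 + 144 + 21 + 5 + 1

93517: greatest Fibonacci not exceeding it is 75025, leaving 18492
18492: greatest Fibonacci not exceeding it is 17711, leaving 781
781: greatest Fibonacci not exceeding it is 610, leaving 171
171: greatest Fibonacci not exceeding it is 144, leaving 27
27: greatest Fibonacci not exceeding it is 21, leaving 6
6: greatest Fibonacci not exceeding it is 5, leaving 1
1: greatest Fibonacci not exceeding it is 1, leaving 0
So 93517 = 75025 + 17711 + 610 + 144 + 21 + 5 + 1, with no two terms consecutive in the sequence.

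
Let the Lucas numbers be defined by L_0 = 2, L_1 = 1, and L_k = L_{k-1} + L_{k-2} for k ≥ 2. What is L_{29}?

Iterating the recurrence up to L_{24} = 103682 and L_{23} = 64079:
L_{25} = L_{24} + L_{23} = 103682 + 64079 = 167761
L_{26} = L_{25} + L_{24} = 167761 + 103682 = 271443
L_{27} = L_{26} + L_{25} = 271443 + 167761 = 439204
L_{28} = L_{27} + L_{26} = 439204 + 271443 = 710647
L_{29} = L_{28} + L_{27} = 710647 + 439204 = 1149851

1149851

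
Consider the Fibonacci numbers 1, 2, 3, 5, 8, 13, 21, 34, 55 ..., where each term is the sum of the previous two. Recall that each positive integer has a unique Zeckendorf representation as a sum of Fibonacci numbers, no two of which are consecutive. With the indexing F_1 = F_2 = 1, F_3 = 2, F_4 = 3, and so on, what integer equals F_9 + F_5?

F_9 + F_5 = 34 + 5 = 39.

39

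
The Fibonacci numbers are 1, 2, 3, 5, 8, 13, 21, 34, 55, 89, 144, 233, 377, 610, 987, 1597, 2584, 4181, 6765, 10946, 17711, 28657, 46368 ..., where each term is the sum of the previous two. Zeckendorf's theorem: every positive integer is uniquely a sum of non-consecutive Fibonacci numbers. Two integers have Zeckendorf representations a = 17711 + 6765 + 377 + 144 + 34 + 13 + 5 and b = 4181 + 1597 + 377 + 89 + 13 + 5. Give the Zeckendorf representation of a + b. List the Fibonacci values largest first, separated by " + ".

The two numbers are 25049 and 6262, so their sum is 31311.
Greedily peel off the largest Fibonacci term at each step:
31311: greatest Fibonacci not exceeding it is 28657, leaving 2654
2654: greatest Fibonacci not exceeding it is 2584, leaving 70
70: greatest Fibonacci not exceeding it is 55, leaving 15
15: greatest Fibonacci not exceeding it is 13, leaving 2
2: greatest Fibonacci not exceeding it is 2, leaving 0

28657 + 2584 + 55 + 13 + 2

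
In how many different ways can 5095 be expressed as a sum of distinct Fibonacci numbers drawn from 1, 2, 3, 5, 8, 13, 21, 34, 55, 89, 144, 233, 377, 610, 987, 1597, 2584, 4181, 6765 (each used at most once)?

Each representation comes from the Zeckendorf form by replacing some F_k with F_{k−1} + F_{k−2} where possible.
5095 = 4181+610+233+55+13+3 = 4181+610+233+55+13+2+1 = 4181+610+233+55+8+5+3 = 4181+610+233+34+21+13+3 = … (52 more), for 56 in all.

56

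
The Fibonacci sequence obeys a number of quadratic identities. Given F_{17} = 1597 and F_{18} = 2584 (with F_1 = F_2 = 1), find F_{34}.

By the doubling identity F_{2k} = F_k(2F_{k+1} − F_k): F_{34} = 1597·(2·2584 − 1597) = 1597·3571 = 5702887.

5702887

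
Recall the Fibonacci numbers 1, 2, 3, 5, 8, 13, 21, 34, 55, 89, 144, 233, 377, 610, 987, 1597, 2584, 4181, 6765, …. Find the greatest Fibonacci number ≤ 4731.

4181

4181 ≤ 4731 < 6765, so the largest Fibonacci number not exceeding 4731 is 4181.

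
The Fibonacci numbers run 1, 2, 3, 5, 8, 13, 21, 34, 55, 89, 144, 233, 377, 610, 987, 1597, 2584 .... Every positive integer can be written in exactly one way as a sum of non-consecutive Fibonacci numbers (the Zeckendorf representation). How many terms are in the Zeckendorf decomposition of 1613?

largest Fibonacci ≤ 1613 is 1597; 1613 − 1597 = 16
largest Fibonacci ≤ 16 is 13; 16 − 13 = 3
largest Fibonacci ≤ 3 is 3; 3 − 3 = 0
1613 = 1597 + 13 + 3, which has 3 terms.

3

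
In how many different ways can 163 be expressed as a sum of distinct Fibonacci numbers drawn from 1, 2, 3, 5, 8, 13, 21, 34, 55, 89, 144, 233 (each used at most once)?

9

Each representation comes from the Zeckendorf form by replacing some F_k with F_{k−1} + F_{k−2} where possible.
163 = 144+13+5+1 = 144+13+3+2+1 = 89+55+13+5+1 = 144+8+5+3+2+1 = … (5 more), for 9 in all.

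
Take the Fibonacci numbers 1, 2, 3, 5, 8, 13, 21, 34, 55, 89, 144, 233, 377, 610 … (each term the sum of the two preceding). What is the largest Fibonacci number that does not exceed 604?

377

377 ≤ 604 < 610, so the largest Fibonacci number not exceeding 604 is 377.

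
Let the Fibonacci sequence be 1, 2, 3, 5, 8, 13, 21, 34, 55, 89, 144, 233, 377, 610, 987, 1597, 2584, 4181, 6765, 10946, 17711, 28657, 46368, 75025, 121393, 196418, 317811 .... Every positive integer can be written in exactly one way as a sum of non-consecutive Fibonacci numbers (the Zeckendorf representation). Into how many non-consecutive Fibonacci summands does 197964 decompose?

Greedily peel off the largest Fibonacci term at each step:
subtract 196418 from 197964: 1546 remains
subtract 987 from 1546: 559 remains
subtract 377 from 559: 182 remains
subtract 144 from 182: 38 remains
subtract 34 from 38: 4 remains
subtract 3 from 4: 1 remains
subtract 1 from 1: 0 remains
197964 = 196418 + 987 + 377 + 144 + 34 + 3 + 1, which has 7 terms.

7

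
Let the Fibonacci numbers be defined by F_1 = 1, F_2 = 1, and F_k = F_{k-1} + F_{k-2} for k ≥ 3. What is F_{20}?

6765

Iterating the recurrence up to F_{15} = 610 and F_{14} = 377:
F_{16} = F_{15} + F_{14} = 610 + 377 = 987
F_{17} = F_{16} + F_{15} = 987 + 610 = 1597
F_{18} = F_{17} + F_{16} = 1597 + 987 = 2584
F_{19} = F_{18} + F_{17} = 2584 + 1597 = 4181
F_{20} = F_{19} + F_{18} = 4181 + 2584 = 6765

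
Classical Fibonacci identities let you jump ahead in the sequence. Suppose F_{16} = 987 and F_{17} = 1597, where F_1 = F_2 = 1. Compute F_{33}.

By F_{2k+1} = F_k² + F_{k+1}²: F_{33} = 987² + 1597² = 974169 + 2550409 = 3524578.

3524578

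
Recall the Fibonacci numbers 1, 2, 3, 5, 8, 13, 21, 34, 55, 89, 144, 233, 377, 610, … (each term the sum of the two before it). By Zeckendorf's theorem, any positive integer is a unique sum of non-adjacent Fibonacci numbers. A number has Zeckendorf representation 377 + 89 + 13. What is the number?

377 + 89 + 13 = 479.

479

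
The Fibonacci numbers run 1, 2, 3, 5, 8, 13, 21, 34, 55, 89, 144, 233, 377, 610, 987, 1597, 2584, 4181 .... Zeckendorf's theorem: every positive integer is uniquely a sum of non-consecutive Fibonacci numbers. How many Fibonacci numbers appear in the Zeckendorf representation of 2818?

3

2818 − 2584 = 234
234 − 233 = 1
1 − 1 = 0
2818 = 2584 + 233 + 1, which has 3 terms.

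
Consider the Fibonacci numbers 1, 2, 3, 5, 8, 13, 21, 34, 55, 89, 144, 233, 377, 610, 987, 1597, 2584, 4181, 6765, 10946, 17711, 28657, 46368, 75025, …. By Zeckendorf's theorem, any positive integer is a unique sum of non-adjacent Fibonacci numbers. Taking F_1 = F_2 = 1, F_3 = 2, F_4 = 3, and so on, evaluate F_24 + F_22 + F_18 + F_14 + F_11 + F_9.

F_24 + F_22 + F_18 + F_14 + F_11 + F_9 = 46368 + 17711 + 2584 + 377 + 89 + 34 = 67163.

67163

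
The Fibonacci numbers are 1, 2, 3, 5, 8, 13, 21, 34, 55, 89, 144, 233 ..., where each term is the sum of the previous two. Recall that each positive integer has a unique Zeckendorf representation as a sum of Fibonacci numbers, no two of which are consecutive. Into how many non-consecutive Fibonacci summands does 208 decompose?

4

largest Fibonacci ≤ 208 is 144; 208 − 144 = 64
largest Fibonacci ≤ 64 is 55; 64 − 55 = 9
largest Fibonacci ≤ 9 is 8; 9 − 8 = 1
largest Fibonacci ≤ 1 is 1; 1 − 1 = 0
208 = 144 + 55 + 8 + 1, which has 4 terms.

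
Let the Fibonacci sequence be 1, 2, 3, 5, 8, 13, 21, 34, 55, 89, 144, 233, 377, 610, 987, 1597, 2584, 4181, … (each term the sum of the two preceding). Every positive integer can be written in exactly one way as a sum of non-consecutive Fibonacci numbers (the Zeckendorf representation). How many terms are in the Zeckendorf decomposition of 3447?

Repeatedly subtract the largest Fibonacci number that fits:
take 2584 (≤ 3447); 3447 − 2584 = 863
take 610 (≤ 863); 863 − 610 = 253
take 233 (≤ 253); 253 − 233 = 20
take 13 (≤ 20); 20 − 13 = 7
take 5 (≤ 7); 7 − 5 = 2
take 2 (≤ 2); 2 − 2 = 0
3447 = 2584 + 610 + 233 + 13 + 5 + 2, which has 6 terms.

6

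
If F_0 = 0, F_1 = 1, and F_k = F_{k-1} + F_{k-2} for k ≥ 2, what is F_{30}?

Iterating the recurrence up to F_{22} = 17711 and F_{21} = 10946:
F_{23} = F_{22} + F_{21} = 17711 + 10946 = 28657
F_{24} = F_{23} + F_{22} = 28657 + 17711 = 46368
F_{25} = F_{24} + F_{23} = 46368 + 28657 = 75025
F_{26} = F_{25} + F_{24} = 75025 + 46368 = 121393
F_{27} = F_{26} + F_{25} = 121393 + 75025 = 196418
F_{28} = F_{27} + F_{26} = 196418 + 121393 = 317811
F_{29} = F_{28} + F_{27} = 317811 + 196418 = 514229
F_{30} = F_{29} + F_{28} = 514229 + 317811 = 832040

832040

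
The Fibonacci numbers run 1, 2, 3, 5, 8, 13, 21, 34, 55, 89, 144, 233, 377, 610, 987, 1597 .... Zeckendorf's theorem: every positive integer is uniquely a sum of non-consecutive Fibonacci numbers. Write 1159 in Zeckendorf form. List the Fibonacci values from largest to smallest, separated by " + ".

987 + 144 + 21 + 5 + 2

subtract 987 from 1159: 172 remains
subtract 144 from 172: 28 remains
subtract 21 from 28: 7 remains
subtract 5 from 7: 2 remains
subtract 2 from 2: 0 remains
So 1159 = 987 + 144 + 21 + 5 + 2, with no two terms consecutive in the sequence.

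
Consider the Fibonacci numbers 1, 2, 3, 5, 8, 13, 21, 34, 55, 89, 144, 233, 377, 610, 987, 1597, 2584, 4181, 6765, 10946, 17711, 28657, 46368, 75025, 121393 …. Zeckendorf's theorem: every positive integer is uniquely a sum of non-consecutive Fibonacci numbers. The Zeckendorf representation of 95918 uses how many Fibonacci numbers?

8

Repeatedly subtract the largest Fibonacci number that fits:
take 75025 (≤ 95918); 95918 − 75025 = 20893
take 17711 (≤ 20893); 20893 − 17711 = 3182
take 2584 (≤ 3182); 3182 − 2584 = 598
take 377 (≤ 598); 598 − 377 = 221
take 144 (≤ 221); 221 − 144 = 77
take 55 (≤ 77); 77 − 55 = 22
take 21 (≤ 22); 22 − 21 = 1
take 1 (≤ 1); 1 − 1 = 0
95918 = 75025 + 17711 + 2584 + 377 + 144 + 55 + 21 + 1, which has 8 terms.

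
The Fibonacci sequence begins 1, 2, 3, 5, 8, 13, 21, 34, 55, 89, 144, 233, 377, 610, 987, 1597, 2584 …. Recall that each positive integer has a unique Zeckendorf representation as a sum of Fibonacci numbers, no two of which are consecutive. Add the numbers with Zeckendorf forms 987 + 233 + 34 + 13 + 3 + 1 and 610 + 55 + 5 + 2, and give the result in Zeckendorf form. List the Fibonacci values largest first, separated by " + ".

The two numbers are 1271 and 672, so their sum is 1943.
Greedily peel off the largest Fibonacci term at each step:
1943 − 1597 = 346
346 − 233 = 113
113 − 89 = 24
24 − 21 = 3
3 − 3 = 0

1597 + 233 + 89 + 21 + 3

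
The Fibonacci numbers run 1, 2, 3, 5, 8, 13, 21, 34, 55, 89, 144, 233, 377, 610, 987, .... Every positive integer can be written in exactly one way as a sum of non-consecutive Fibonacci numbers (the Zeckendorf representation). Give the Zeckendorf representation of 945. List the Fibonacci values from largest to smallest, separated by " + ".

Greedy algorithm:
subtract 610 from 945: 335 remains
subtract 233 from 335: 102 remains
subtract 89 from 102: 13 remains
subtract 13 from 13: 0 remains
So 945 = 610 + 233 + 89 + 13, with no two terms consecutive in the sequence.

610 + 233 + 89 + 13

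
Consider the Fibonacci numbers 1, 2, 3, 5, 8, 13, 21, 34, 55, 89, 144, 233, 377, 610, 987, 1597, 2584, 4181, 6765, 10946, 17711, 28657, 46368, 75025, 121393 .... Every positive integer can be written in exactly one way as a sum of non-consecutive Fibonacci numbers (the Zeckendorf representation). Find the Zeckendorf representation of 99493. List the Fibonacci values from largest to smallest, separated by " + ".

99493: greatest Fibonacci not exceeding it is 75025, leaving 24468
24468: greatest Fibonacci not exceeding it is 17711, leaving 6757
6757: greatest Fibonacci not exceeding it is 4181, leaving 2576
2576: greatest Fibonacci not exceeding it is 1597, leaving 979
979: greatest Fibonacci not exceeding it is 610, leaving 369
369: greatest Fibonacci not exceeding it is 233, leaving 136
136: greatest Fibonacci not exceeding it is 89, leaving 47
47: greatest Fibonacci not exceeding it is 34, leaving 13
13: greatest Fibonacci not exceeding it is 13, leaving 0
So 99493 = 75025 + 17711 + 4181 + 1597 + 610 + 233 + 89 + 34 + 13, with no two terms consecutive in the sequence.

75025 + 17711 + 4181 + 1597 + 610 + 233 + 89 + 34 + 13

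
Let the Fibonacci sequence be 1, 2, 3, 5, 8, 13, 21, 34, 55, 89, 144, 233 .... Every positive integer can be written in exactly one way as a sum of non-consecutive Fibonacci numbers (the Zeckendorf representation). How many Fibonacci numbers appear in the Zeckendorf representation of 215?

take 144 (≤ 215); 215 − 144 = 71
take 55 (≤ 71); 71 − 55 = 16
take 13 (≤ 16); 16 − 13 = 3
take 3 (≤ 3); 3 − 3 = 0
215 = 144 + 55 + 13 + 3, which has 4 terms.

4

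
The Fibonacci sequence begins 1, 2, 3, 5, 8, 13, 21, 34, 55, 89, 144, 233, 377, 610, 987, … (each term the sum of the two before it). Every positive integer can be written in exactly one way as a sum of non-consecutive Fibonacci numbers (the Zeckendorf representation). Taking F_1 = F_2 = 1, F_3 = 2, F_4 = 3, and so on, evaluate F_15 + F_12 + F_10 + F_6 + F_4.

F_15 + F_12 + F_10 + F_6 + F_4 = 610 + 144 + 55 + 8 + 3 = 820.

820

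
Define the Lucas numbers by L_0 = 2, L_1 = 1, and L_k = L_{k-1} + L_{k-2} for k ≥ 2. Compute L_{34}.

12752043

Iterating the recurrence up to L_{26} = 271443 and L_{25} = 167761:
L_{27} = L_{26} + L_{25} = 271443 + 167761 = 439204
L_{28} = L_{27} + L_{26} = 439204 + 271443 = 710647
L_{29} = L_{28} + L_{27} = 710647 + 439204 = 1149851
L_{30} = L_{29} + L_{28} = 1149851 + 710647 = 1860498
L_{31} = L_{30} + L_{29} = 1860498 + 1149851 = 3010349
L_{32} = L_{31} + L_{30} = 3010349 + 1860498 = 4870847
L_{33} = L_{32} + L_{31} = 4870847 + 3010349 = 7881196
L_{34} = L_{33} + L_{32} = 7881196 + 4870847 = 12752043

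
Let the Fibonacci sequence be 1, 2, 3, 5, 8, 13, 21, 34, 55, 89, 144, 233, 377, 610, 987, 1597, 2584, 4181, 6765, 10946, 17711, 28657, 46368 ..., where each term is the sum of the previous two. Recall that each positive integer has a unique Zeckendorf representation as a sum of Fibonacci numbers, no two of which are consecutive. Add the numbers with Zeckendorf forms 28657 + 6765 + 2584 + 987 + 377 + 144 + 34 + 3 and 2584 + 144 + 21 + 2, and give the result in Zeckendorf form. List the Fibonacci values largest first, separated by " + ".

The two numbers are 39551 and 2751, so their sum is 42302.
Greedy algorithm:
subtract 28657 from 42302: 13645 remains
subtract 10946 from 13645: 2699 remains
subtract 2584 from 2699: 115 remains
subtract 89 from 115: 26 remains
subtract 21 from 26: 5 remains
subtract 5 from 5: 0 remains

28657 + 10946 + 2584 + 89 + 21 + 5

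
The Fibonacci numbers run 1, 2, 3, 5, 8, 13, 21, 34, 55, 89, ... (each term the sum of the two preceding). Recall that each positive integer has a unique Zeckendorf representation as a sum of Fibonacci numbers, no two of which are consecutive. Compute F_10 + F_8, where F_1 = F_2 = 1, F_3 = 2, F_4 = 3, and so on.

F_10 + F_8 = 55 + 21 = 76.

76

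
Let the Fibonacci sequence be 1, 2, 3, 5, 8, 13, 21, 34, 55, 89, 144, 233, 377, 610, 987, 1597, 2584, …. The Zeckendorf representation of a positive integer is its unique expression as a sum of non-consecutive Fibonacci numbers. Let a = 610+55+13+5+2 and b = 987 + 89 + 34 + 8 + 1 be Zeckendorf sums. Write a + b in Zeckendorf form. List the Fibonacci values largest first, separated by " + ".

1597 + 144 + 55 + 8

The two numbers are 685 and 1119, so their sum is 1804.
1597 ≤ 1804 < 2584, so take 1597; remainder 207
144 ≤ 207 < 233, so take 144; remainder 63
55 ≤ 63 < 89, so take 55; remainder 8
8 ≤ 8 < 13, so take 8; remainder 0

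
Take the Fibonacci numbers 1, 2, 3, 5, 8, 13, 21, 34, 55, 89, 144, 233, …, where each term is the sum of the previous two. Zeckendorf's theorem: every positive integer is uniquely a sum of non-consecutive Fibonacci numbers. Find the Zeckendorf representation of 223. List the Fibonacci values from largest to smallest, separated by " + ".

144 + 55 + 21 + 3

Greedily peel off the largest Fibonacci term at each step:
144 ≤ 223 < 233, so take 144; remainder 79
55 ≤ 79 < 89, so take 55; remainder 24
21 ≤ 24 < 34, so take 21; remainder 3
3 ≤ 3 < 5, so take 3; remainder 0
So 223 = 144 + 55 + 21 + 3, with no two terms consecutive in the sequence.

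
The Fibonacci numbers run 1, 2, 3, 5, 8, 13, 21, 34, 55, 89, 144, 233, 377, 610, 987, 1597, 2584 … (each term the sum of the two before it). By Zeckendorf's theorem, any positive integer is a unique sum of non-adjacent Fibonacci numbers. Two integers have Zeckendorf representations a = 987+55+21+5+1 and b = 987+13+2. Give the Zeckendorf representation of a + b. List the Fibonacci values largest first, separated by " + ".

The two numbers are 1069 and 1002, so their sum is 2071.
take 1597 (≤ 2071); 2071 − 1597 = 474
take 377 (≤ 474); 474 − 377 = 97
take 89 (≤ 97); 97 − 89 = 8
take 8 (≤ 8); 8 − 8 = 0

1597 + 377 + 89 + 8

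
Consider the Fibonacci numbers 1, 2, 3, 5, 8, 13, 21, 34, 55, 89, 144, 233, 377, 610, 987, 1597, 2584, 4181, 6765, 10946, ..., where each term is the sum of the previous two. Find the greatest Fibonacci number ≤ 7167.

6765 ≤ 7167 < 10946, so the largest Fibonacci number not exceeding 7167 is 6765.

6765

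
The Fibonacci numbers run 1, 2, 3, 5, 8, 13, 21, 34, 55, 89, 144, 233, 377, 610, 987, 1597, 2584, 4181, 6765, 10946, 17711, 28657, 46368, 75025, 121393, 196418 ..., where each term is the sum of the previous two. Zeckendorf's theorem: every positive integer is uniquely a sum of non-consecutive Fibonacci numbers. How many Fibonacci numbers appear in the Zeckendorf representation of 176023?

Greedily peel off the largest Fibonacci term at each step:
take 121393 (≤ 176023); 176023 − 121393 = 54630
take 46368 (≤ 54630); 54630 − 46368 = 8262
take 6765 (≤ 8262); 8262 − 6765 = 1497
take 987 (≤ 1497); 1497 − 987 = 510
take 377 (≤ 510); 510 − 377 = 133
take 89 (≤ 133); 133 − 89 = 44
take 34 (≤ 44); 44 − 34 = 10
take 8 (≤ 10); 10 − 8 = 2
take 2 (≤ 2); 2 − 2 = 0
176023 = 121393 + 46368 + 6765 + 987 + 377 + 89 + 34 + 8 + 2, which has 9 terms.

9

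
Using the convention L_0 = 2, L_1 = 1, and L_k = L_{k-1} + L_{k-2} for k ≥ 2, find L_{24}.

103682

Iterating the recurrence up to L_{18} = 5778 and L_{17} = 3571:
L_{19} = L_{18} + L_{17} = 5778 + 3571 = 9349
L_{20} = L_{19} + L_{18} = 9349 + 5778 = 15127
L_{21} = L_{20} + L_{19} = 15127 + 9349 = 24476
L_{22} = L_{21} + L_{20} = 24476 + 15127 = 39603
L_{23} = L_{22} + L_{21} = 39603 + 24476 = 64079
L_{24} = L_{23} + L_{22} = 64079 + 39603 = 103682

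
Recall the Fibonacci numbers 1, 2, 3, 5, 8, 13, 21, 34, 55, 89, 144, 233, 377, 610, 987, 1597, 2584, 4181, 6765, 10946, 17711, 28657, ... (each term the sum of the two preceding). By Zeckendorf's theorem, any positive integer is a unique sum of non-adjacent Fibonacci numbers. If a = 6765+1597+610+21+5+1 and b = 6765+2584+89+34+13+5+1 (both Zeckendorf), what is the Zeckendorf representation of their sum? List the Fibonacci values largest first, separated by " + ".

The two numbers are 8999 and 9491, so their sum is 18490.
18490 − 17711 = 779
779 − 610 = 169
169 − 144 = 25
25 − 21 = 4
4 − 3 = 1
1 − 1 = 0

17711 + 610 + 144 + 21 + 3 + 1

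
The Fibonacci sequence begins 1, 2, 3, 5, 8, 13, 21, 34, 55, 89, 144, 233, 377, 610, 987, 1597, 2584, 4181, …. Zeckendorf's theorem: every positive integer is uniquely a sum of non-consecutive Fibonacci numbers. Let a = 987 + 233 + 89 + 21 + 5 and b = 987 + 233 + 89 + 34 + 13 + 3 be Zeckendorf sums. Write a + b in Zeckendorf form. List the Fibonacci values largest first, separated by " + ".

2584 + 89 + 21

The two numbers are 1335 and 1359, so their sum is 2694.
Greedily peel off the largest Fibonacci term at each step:
2584 ≤ 2694 < 4181, so take 2584; remainder 110
89 ≤ 110 < 144, so take 89; remainder 21
21 ≤ 21 < 34, so take 21; remainder 0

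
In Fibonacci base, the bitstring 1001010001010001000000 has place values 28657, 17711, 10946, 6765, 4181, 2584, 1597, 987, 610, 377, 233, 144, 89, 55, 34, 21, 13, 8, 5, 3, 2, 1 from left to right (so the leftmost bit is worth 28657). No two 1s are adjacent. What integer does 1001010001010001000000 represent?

Summing the place values of the 1 bits: 28657 + 6765 + 2584 + 377 + 144 + 21 = 38548.

38548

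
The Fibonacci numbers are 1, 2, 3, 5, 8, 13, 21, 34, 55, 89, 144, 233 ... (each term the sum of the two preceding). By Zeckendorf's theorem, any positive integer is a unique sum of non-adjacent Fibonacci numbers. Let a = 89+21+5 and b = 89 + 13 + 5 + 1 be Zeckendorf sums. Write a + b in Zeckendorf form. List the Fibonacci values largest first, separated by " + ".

The two numbers are 115 and 108, so their sum is 223.
Greedy algorithm:
144 ≤ 223 < 233, so take 144; remainder 79
55 ≤ 79 < 89, so take 55; remainder 24
21 ≤ 24 < 34, so take 21; remainder 3
3 ≤ 3 < 5, so take 3; remainder 0

144 + 55 + 21 + 3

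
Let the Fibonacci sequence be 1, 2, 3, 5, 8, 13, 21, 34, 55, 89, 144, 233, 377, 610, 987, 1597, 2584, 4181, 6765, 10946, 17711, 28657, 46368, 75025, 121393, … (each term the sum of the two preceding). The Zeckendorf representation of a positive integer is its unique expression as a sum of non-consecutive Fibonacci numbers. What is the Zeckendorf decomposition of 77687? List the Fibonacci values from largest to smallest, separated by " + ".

75025 + 2584 + 55 + 21 + 2

largest Fibonacci ≤ 77687 is 75025; 77687 − 75025 = 2662
largest Fibonacci ≤ 2662 is 2584; 2662 − 2584 = 78
largest Fibonacci ≤ 78 is 55; 78 − 55 = 23
largest Fibonacci ≤ 23 is 21; 23 − 21 = 2
largest Fibonacci ≤ 2 is 2; 2 − 2 = 0
So 77687 = 75025 + 2584 + 55 + 21 + 2, with no two terms consecutive in the sequence.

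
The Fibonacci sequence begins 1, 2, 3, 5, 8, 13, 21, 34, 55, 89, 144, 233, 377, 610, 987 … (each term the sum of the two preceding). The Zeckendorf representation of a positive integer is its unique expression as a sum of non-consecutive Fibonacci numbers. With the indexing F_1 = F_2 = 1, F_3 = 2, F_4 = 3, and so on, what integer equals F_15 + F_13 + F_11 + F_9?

F_15 + F_13 + F_11 + F_9 = 610 + 233 + 89 + 34 = 966.

966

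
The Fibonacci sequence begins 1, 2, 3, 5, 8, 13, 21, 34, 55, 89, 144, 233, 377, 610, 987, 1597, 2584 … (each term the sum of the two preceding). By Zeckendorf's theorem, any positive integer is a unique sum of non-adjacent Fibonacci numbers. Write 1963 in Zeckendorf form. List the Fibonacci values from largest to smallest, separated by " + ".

1597 + 233 + 89 + 34 + 8 + 2

Greedy algorithm:
largest Fibonacci ≤ 1963 is 1597; 1963 − 1597 = 366
largest Fibonacci ≤ 366 is 233; 366 − 233 = 133
largest Fibonacci ≤ 133 is 89; 133 − 89 = 44
largest Fibonacci ≤ 44 is 34; 44 − 34 = 10
largest Fibonacci ≤ 10 is 8; 10 − 8 = 2
largest Fibonacci ≤ 2 is 2; 2 − 2 = 0
So 1963 = 1597 + 233 + 89 + 34 + 8 + 2, with no two terms consecutive in the sequence.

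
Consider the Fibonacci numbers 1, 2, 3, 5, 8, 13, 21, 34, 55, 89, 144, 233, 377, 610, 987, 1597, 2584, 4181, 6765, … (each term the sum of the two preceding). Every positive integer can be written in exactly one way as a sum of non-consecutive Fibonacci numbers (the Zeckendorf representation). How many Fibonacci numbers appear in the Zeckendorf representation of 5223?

Greedy algorithm:
4181 ≤ 5223 < 6765, so take 4181; remainder 1042
987 ≤ 1042 < 1597, so take 987; remainder 55
55 ≤ 55 < 89, so take 55; remainder 0
5223 = 4181 + 987 + 55, which has 3 terms.

3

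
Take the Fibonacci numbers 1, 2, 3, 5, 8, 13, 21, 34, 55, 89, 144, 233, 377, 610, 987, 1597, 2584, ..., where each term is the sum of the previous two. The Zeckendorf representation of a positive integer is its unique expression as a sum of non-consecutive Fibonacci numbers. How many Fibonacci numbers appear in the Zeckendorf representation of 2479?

5

2479: greatest Fibonacci not exceeding it is 1597, leaving 882
882: greatest Fibonacci not exceeding it is 610, leaving 272
272: greatest Fibonacci not exceeding it is 233, leaving 39
39: greatest Fibonacci not exceeding it is 34, leaving 5
5: greatest Fibonacci not exceeding it is 5, leaving 0
2479 = 1597 + 610 + 233 + 34 + 5, which has 5 terms.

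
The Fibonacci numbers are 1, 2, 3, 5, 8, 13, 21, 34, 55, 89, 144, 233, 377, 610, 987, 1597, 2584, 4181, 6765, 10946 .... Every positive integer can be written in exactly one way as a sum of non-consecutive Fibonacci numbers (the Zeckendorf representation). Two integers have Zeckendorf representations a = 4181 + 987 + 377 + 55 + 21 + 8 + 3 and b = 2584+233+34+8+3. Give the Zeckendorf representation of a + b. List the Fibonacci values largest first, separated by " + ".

The two numbers are 5632 and 2862, so their sum is 8494.
largest Fibonacci ≤ 8494 is 6765; 8494 − 6765 = 1729
largest Fibonacci ≤ 1729 is 1597; 1729 − 1597 = 132
largest Fibonacci ≤ 132 is 89; 132 − 89 = 43
largest Fibonacci ≤ 43 is 34; 43 − 34 = 9
largest Fibonacci ≤ 9 is 8; 9 − 8 = 1
largest Fibonacci ≤ 1 is 1; 1 − 1 = 0

6765 + 1597 + 89 + 34 + 8 + 1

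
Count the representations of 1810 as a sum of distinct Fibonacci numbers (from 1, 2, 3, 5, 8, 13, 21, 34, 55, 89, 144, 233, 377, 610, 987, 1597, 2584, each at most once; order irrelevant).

27

1810 = 1597+144+55+13+1 = 1597+144+55+8+5+1 = 1597+144+34+21+13+1 = … (24 more), for 27 in all.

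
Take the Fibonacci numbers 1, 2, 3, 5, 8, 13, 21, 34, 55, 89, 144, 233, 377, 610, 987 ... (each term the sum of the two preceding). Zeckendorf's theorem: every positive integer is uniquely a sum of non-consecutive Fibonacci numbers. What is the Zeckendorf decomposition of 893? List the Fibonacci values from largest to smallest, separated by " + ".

893 − 610 = 283
283 − 233 = 50
50 − 34 = 16
16 − 13 = 3
3 − 3 = 0
So 893 = 610 + 233 + 34 + 13 + 3, with no two terms consecutive in the sequence.

610 + 233 + 34 + 13 + 3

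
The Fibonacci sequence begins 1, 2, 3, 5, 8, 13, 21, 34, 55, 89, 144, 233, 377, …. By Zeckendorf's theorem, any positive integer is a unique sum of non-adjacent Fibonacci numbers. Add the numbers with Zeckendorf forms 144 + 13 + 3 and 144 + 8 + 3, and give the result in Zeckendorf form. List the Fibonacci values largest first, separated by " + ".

233 + 55 + 21 + 5 + 1

The two numbers are 160 and 155, so their sum is 315.
Greedy algorithm:
315: greatest Fibonacci not exceeding it is 233, leaving 82
82: greatest Fibonacci not exceeding it is 55, leaving 27
27: greatest Fibonacci not exceeding it is 21, leaving 6
6: greatest Fibonacci not exceeding it is 5, leaving 1
1: greatest Fibonacci not exceeding it is 1, leaving 0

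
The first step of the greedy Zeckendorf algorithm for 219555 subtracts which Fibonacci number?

196418

196418 ≤ 219555 < 317811, so the largest Fibonacci number not exceeding 219555 is 196418.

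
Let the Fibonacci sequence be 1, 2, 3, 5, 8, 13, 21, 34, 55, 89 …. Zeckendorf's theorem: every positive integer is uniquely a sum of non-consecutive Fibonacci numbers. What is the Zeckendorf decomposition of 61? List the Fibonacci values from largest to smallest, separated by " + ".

55 + 5 + 1

subtract 55 from 61: 6 remains
subtract 5 from 6: 1 remains
subtract 1 from 1: 0 remains
So 61 = 55 + 5 + 1, with no two terms consecutive in the sequence.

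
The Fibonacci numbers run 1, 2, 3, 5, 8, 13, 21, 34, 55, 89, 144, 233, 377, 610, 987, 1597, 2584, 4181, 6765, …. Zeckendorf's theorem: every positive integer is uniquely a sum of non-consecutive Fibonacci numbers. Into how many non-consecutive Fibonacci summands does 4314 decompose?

Greedy algorithm:
take 4181 (≤ 4314); 4314 − 4181 = 133
take 89 (≤ 133); 133 − 89 = 44
take 34 (≤ 44); 44 − 34 = 10
take 8 (≤ 10); 10 − 8 = 2
take 2 (≤ 2); 2 − 2 = 0
4314 = 4181 + 89 + 34 + 8 + 2, which has 5 terms.

5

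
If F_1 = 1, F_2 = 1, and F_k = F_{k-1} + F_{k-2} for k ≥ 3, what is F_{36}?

Iterating the recurrence up to F_{30} = 832040 and F_{29} = 514229:
F_{31} = F_{30} + F_{29} = 832040 + 514229 = 1346269
F_{32} = F_{31} + F_{30} = 1346269 + 832040 = 2178309
F_{33} = F_{32} + F_{31} = 2178309 + 1346269 = 3524578
F_{34} = F_{33} + F_{32} = 3524578 + 2178309 = 5702887
F_{35} = F_{34} + F_{33} = 5702887 + 3524578 = 9227465
F_{36} = F_{35} + F_{34} = 9227465 + 5702887 = 14930352

14930352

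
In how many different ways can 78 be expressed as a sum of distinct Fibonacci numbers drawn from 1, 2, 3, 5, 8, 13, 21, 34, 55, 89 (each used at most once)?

5

78 = 55+21+2 = 55+13+8+2 = 55+13+5+3+2 = … (2 more), for 5 in all.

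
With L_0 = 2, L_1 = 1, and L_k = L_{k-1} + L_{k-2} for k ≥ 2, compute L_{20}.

Iterating the recurrence up to L_{12} = 322 and L_{11} = 199:
L_{13} = L_{12} + L_{11} = 322 + 199 = 521
L_{14} = L_{13} + L_{12} = 521 + 322 = 843
L_{15} = L_{14} + L_{13} = 843 + 521 = 1364
L_{16} = L_{15} + L_{14} = 1364 + 843 = 2207
L_{17} = L_{16} + L_{15} = 2207 + 1364 = 3571
L_{18} = L_{17} + L_{16} = 3571 + 2207 = 5778
L_{19} = L_{18} + L_{17} = 5778 + 3571 = 9349
L_{20} = L_{19} + L_{18} = 9349 + 5778 = 15127

15127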